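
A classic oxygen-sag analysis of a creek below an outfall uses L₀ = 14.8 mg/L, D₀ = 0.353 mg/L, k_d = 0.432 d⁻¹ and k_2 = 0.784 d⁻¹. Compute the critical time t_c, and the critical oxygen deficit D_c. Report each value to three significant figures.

t_c ≈ 1.64 d; D_c ≈ 4.02 mg/L

At the critical point dD/dt = 0, so k_d L₀ e^(−k_d t) = k_2 D. Substituting D(t) from the Streeter–Phelps equation and solving for t gives
t_c = ln[(k_2/k_d)(1 − D₀(k_2−k_d)/(k_d L₀))] / (k_2−k_d).
Here k_2−k_d = 0.3520 d⁻¹ and 1 − D₀(k_2−k_d)/(k_d L₀) = 1 − 0.353×0.3520/(0.432×14.8) = 0.9806, so
t_c = ln(1.815 × 0.9806) / 0.3520 = 0.5764 / 0.3520 = 1.637 d.
L(t_c) = L₀ e^(−k_d t_c) = 14.8 × 0.4929 = 7.296 mg/L, and at the critical point k_2 D_c = k_d L, so D_c = (0.432/0.784) × 7.296 = 4.020 mg/L.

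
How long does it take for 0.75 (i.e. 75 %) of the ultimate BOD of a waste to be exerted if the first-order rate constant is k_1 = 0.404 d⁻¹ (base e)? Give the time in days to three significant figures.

t ≈ 3.43 d

y/L₀ = 1 − e^(−k_1 t) = 0.75 ⇒ e^(−k_1 t) = 0.250
t = −ln(0.250) / 0.404 = 1.386 / 0.404 = 3.431 d.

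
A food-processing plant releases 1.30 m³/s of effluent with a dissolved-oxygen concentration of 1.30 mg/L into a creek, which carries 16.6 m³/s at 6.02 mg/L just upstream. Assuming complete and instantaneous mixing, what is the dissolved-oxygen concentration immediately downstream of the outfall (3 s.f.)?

5.68 mg/L

Flow-weighted mixing: C = (Q_r C_r + Q_w C_w)/(Q_r + Q_w)
= (16.6×6.02 + 1.30×1.30)/(16.6 + 1.30) = 101.6/17.90 = 5.677 mg/L.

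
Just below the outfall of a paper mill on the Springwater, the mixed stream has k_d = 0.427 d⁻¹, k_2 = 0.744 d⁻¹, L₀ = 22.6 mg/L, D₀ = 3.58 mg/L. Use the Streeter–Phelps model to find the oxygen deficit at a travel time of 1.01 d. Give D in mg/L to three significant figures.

D ≈ 7.11 mg/L

k_d L₀/(k_2−k_d) = 0.427×22.6/(0.744−0.427) = 9.650/0.3170 = 30.44 mg/L.
e^(−k_d t) = e^(−0.427×1.010) = 0.6497; e^(−k_2 t) = e^(−0.744×1.010) = 0.4717.
D = 30.44 × (0.6497 − 0.4717) + 3.58 × 0.4717 = 5.419 + 1.689 = 7.107 mg/L.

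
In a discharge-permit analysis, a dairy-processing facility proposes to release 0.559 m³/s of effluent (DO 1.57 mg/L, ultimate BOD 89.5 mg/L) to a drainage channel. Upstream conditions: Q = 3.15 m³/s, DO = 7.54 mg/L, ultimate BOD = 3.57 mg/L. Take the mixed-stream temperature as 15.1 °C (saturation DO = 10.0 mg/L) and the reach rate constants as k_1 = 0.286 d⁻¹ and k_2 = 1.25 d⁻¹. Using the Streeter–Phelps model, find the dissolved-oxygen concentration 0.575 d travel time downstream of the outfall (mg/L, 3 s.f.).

Mixed DO = (3.15×7.54 + 0.559×1.57)/(3.15+0.559) = 24.63/3.709 = 6.640 mg/L.
Mixed L₀ = (3.15×3.57 + 0.559×89.5)/(3.709) = 61.28/3.709 = 16.52 mg/L.
Initial deficit D₀ = C_s − DO₀ = 10.0 − 6.640 = 3.360 mg/L.
D(0.575) = [0.286×16.52/(1.25−0.286)](e^(−0.286×0.575) − e^(−1.25×0.575)) + 3.360 e^(−1.25×0.575)
= 4.901 × (0.8484 − 0.4874) + 3.360 × 0.4874 = 3.407 mg/L.
DO = 10.0 − 3.407 = 6.593 mg/L.

DO ≈ 6.59 mg/L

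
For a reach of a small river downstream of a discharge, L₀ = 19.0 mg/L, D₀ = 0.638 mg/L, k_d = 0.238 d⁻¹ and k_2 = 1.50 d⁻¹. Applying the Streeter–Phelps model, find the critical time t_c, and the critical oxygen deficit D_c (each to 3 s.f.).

t_c ≈ 1.30 d; D_c ≈ 2.21 mg/L

At the critical point dD/dt = 0, so k_d L₀ e^(−k_d t) = k_2 D. Substituting D(t) from the Streeter–Phelps equation and solving for t gives
t_c = ln[(k_2/k_d)(1 − D₀(k_2−k_d)/(k_d L₀))] / (k_2−k_d).
Here k_2−k_d = 1.262 d⁻¹ and 1 − D₀(k_2−k_d)/(k_d L₀) = 1 − 0.638×1.262/(0.238×19.0) = 0.8219, so
t_c = ln(6.303 × 0.8219) / 1.262 = 1.645 / 1.262 = 1.303 d.
D_c = (k_d/k_2) L₀ e^(−k_d t_c) = (0.238/1.50) × 19.0 × e^(−0.238×1.303) = 0.1587 × 19.0 × 0.7333 = 2.211 mg/L.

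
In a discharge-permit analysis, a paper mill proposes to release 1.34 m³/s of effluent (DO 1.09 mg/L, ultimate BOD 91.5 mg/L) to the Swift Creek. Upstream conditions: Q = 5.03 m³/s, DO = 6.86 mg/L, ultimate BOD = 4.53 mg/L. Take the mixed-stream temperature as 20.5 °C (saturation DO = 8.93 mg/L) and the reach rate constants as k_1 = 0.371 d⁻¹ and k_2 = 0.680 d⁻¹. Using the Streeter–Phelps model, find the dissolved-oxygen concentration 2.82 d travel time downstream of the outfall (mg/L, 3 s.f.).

DO ≈ 2.85 mg/L

Mixed DO = (5.03×6.86 + 1.34×1.09)/(5.03+1.34) = 35.97/6.370 = 5.646 mg/L.
Mixed L₀ = (5.03×4.53 + 1.34×91.5)/(6.370) = 145.4/6.370 = 22.83 mg/L.
Initial deficit D₀ = C_s − DO₀ = 8.93 − 5.646 = 3.284 mg/L.
D(2.82) = [0.371×22.83/(0.680−0.371)](e^(−0.371×2.82) − e^(−0.680×2.82)) + 3.284 e^(−0.680×2.82)
= 27.40 × (0.3513 − 0.1470) + 3.284 × 0.1470 = 6.082 mg/L.
DO = 8.93 − 6.082 = 2.848 mg/L.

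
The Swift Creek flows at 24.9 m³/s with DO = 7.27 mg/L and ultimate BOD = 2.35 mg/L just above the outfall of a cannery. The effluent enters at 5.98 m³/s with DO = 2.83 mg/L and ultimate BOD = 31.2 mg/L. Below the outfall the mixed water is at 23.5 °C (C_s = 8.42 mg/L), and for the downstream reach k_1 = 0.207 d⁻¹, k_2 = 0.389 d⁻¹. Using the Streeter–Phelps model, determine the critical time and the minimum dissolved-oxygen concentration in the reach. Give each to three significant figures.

Mixed DO = (24.9×7.27 + 5.98×2.83)/(24.9+5.98) = 197.9/30.88 = 6.410 mg/L.
Mixed L₀ = (24.9×2.35 + 5.98×31.2)/(30.88) = 245.1/30.88 = 7.937 mg/L.
Initial deficit D₀ = C_s − DO₀ = 8.42 − 6.410 = 2.010 mg/L.
t_c = (1/0.1820) ln[(0.389/0.207)(1 − 2.010×0.1820/(0.207×7.937))] = 5.495 × ln(1.461) = 2.082 d.
D_c = (0.207/0.389) × 7.937 × e^(−0.207×2.082) = 0.5321 × 7.937 × 0.6498 = 2.744 mg/L.
Minimum DO = 8.42 − 2.744 = 5.676 mg/L.

t_c ≈ 2.08 d; minimum DO ≈ 5.68 mg/L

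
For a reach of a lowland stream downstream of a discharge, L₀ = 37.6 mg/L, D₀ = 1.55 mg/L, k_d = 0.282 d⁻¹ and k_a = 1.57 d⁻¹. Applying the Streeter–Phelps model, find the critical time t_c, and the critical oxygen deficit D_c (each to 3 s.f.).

At the critical point dD/dt = 0, so k_d L₀ e^(−k_d t) = k_a D. Substituting D(t) from the Streeter–Phelps equation and solving for t gives
t_c = ln[(k_a/k_d)(1 − D₀(k_a−k_d)/(k_d L₀))] / (k_a−k_d).
Here k_a−k_d = 1.288 d⁻¹ and 1 − D₀(k_a−k_d)/(k_d L₀) = 1 − 1.55×1.288/(0.282×37.6) = 0.8117, so
t_c = ln(5.567 × 0.8117) / 1.288 = 1.508 / 1.288 = 1.171 d.
D_c = (k_d/k_a) L₀ e^(−k_d t_c) = (0.282/1.57) × 37.6 × e^(−0.282×1.171) = 0.1796 × 37.6 × 0.7188 = 4.854 mg/L.

t_c ≈ 1.17 d; D_c ≈ 4.85 mg/L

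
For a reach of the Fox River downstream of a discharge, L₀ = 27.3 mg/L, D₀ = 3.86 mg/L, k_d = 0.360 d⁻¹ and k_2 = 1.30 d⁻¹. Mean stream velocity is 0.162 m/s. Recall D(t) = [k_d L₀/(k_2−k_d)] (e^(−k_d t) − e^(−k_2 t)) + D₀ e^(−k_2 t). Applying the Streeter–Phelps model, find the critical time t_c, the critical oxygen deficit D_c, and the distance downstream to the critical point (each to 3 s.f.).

t_c ≈ 0.876 d; D_c ≈ 5.52 mg/L; x_c ≈ 12.3 km

With k_2/k_d = 3.611 and 1 − D₀(k_2−k_d)/(k_d L₀) = 0.6308,
t_c = ln(3.611 × 0.6308) / (1.30 − 0.360) = ln(2.278) / 0.9400 = 0.8233/0.9400 = 0.8758 d.
D_c = (k_d/k_2) L₀ e^(−k_d t_c) = (0.360/1.30) × 27.3 × e^(−0.360×0.8758) = 0.2769 × 27.3 × 0.7296 = 5.516 mg/L.
x_c = v t_c = 0.162 m/s × 0.8758 d × 86400 s/d = 12260 m ≈ 12.3 km.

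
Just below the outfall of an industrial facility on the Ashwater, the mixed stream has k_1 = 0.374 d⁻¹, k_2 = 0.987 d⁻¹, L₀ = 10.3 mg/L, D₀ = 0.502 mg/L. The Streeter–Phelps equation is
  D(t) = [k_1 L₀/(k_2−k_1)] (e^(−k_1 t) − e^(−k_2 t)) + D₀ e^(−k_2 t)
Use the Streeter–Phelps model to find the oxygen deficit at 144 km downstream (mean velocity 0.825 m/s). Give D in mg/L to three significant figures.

Travel time t = x/v = 144 km / (0.825 m/s) = 144000 m / 0.825 m/s = 174500 s = 2.020 d.
k_1 L₀/(k_2−k_1) = 0.374×10.3/(0.987−0.374) = 3.852/0.6130 = 6.284 mg/L.
e^(−k_1 t) = e^(−0.374×2.020) = 0.4697; e^(−k_2 t) = e^(−0.987×2.020) = 0.1362.
D = 6.284 × (0.4697 − 0.1362) + 0.502 × 0.1362 = 2.096 + 0.06835 = 2.165 mg/L.

D ≈ 2.16 mg/L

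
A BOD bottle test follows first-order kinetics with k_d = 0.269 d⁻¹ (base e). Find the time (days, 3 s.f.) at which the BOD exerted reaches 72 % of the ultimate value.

t ≈ 4.73 d

y/L₀ = 1 − e^(−k_d t) = 0.72 ⇒ e^(−k_d t) = 0.280
t = −ln(0.280) / 0.269 = 1.273 / 0.269 = 4.732 d.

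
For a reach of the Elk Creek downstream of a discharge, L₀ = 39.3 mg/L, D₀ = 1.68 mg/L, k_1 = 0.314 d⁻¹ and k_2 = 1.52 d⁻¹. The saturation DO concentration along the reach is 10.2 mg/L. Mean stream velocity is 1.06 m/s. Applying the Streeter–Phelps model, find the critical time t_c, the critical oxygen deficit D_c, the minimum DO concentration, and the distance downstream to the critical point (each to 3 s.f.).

t_c ≈ 1.16 d; D_c ≈ 5.64 mg/L; min DO ≈ 4.56 mg/L; x_c ≈ 106 km

t_c = [1/(k_2−k_1)] ln[(k_2/k_1)(1 − D₀(k_2−k_1)/(k_1 L₀))]
= [1/(1.52−0.314)] ln[(1.52/0.314)(1 − 1.68×1.206/(0.314×39.3))]
= (1/1.206) ln[4.841 × 0.8358] = 0.8292 × ln(4.046) = 0.8292 × 1.398 = 1.159 d.
L(t_c) = L₀ e^(−k_1 t_c) = 39.3 × 0.6949 = 27.31 mg/L, and at the critical point k_2 D_c = k_1 L, so D_c = (0.314/1.52) × 27.31 = 5.642 mg/L.
Minimum DO = C_s − D_c = 10.2 − 5.642 = 4.558 mg/L.
x_c = v t_c = 1.06 m/s × 1.159 d × 86400 s/d = 106100 m ≈ 106 km.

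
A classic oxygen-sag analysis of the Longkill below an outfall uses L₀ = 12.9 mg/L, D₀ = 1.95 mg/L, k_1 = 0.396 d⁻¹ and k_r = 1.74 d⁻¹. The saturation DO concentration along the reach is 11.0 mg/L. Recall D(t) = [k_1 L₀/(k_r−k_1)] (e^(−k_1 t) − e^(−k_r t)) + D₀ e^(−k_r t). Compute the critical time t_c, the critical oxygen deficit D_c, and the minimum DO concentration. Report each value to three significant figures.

At the critical point dD/dt = 0, so k_1 L₀ e^(−k_1 t) = k_r D. Substituting D(t) from the Streeter–Phelps equation and solving for t gives
t_c = ln[(k_r/k_1)(1 − D₀(k_r−k_1)/(k_1 L₀))] / (k_r−k_1).
Here k_r−k_1 = 1.344 d⁻¹ and 1 − D₀(k_r−k_1)/(k_1 L₀) = 1 − 1.95×1.344/(0.396×12.9) = 0.4870, so
t_c = ln(4.394 × 0.4870) / 1.344 = 0.7607 / 1.344 = 0.5660 d.
L(t_c) = L₀ e^(−k_1 t_c) = 12.9 × 0.7992 = 10.31 mg/L, and at the critical point k_r D_c = k_1 L, so D_c = (0.396/1.74) × 10.31 = 2.346 mg/L.
Minimum DO = C_s − D_c = 11.0 − 2.346 = 8.654 mg/L.

t_c ≈ 0.566 d; D_c ≈ 2.35 mg/L; min DO ≈ 8.65 mg/L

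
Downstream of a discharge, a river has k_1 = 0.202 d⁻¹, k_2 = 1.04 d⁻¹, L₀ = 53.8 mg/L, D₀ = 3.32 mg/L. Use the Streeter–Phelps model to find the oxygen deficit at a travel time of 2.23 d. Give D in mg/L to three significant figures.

D ≈ 7.32 mg/L

k_1 L₀/(k_2−k_1) = 0.202×53.8/(1.04−0.202) = 10.87/0.8380 = 12.97 mg/L.
e^(−k_1 t) = e^(−0.202×2.230) = 0.6373; e^(−k_2 t) = e^(−1.04×2.230) = 0.09835.
D = 12.97 × (0.6373 − 0.09835) + 3.32 × 0.09835 = 6.990 + 0.3265 = 7.316 mg/L.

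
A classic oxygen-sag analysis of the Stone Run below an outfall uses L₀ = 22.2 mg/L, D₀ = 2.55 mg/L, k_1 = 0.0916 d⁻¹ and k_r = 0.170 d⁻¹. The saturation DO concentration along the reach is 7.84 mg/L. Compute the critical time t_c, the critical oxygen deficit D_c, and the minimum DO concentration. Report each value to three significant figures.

t_c = [1/(k_r−k_1)] ln[(k_r/k_1)(1 − D₀(k_r−k_1)/(k_1 L₀))]
= [1/(0.170−0.0916)] ln[(0.170/0.0916)(1 − 2.55×0.07840/(0.0916×22.2))]
= (1/0.07840) ln[1.856 × 0.9017] = 12.76 × ln(1.673) = 12.76 × 0.5149 = 6.567 d.
L(t_c) = L₀ e^(−k_1 t_c) = 22.2 × 0.5480 = 12.16 mg/L, and at the critical point k_r D_c = k_1 L, so D_c = (0.0916/0.170) × 12.16 = 6.555 mg/L.
Minimum DO = C_s − D_c = 7.84 − 6.555 = 1.285 mg/L.

t_c ≈ 6.57 d; D_c ≈ 6.55 mg/L; min DO ≈ 1.29 mg/L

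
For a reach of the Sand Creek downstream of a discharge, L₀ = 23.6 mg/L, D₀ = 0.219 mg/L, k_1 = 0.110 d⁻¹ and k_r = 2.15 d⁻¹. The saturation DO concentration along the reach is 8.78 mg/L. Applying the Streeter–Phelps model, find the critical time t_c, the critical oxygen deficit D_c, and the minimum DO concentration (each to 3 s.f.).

At the critical point dD/dt = 0, so k_1 L₀ e^(−k_1 t) = k_r D. Substituting D(t) from the Streeter–Phelps equation and solving for t gives
t_c = ln[(k_r/k_1)(1 − D₀(k_r−k_1)/(k_1 L₀))] / (k_r−k_1).
Here k_r−k_1 = 2.040 d⁻¹ and 1 − D₀(k_r−k_1)/(k_1 L₀) = 1 − 0.219×2.040/(0.110×23.6) = 0.8279, so
t_c = ln(19.55 × 0.8279) / 2.040 = 2.784 / 2.040 = 1.365 d.
L(t_c) = L₀ e^(−k_1 t_c) = 23.6 × 0.8606 = 20.31 mg/L, and at the critical point k_r D_c = k_1 L, so D_c = (0.110/2.15) × 20.31 = 1.039 mg/L.
Minimum DO = C_s − D_c = 8.78 − 1.039 = 7.741 mg/L.

t_c ≈ 1.36 d; D_c ≈ 1.04 mg/L; min DO ≈ 7.74 mg/L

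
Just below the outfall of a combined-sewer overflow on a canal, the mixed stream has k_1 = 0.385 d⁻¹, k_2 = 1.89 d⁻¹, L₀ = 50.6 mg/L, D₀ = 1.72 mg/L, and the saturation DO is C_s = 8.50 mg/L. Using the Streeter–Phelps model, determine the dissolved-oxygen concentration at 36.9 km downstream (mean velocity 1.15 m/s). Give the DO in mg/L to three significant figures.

Travel time t = x/v = 36.9 km / (1.15 m/s) = 36900 m / 1.15 m/s = 32090 s = 0.3714 d.
k_1 L₀/(k_2−k_1) = 0.385×50.6/(1.89−0.385) = 19.48/1.505 = 12.94 mg/L.
e^(−k_1 t) = e^(−0.385×0.3714) = 0.8668; e^(−k_2 t) = e^(−1.89×0.3714) = 0.4956.
D = 12.94 × (0.8668 − 0.4956) + 1.72 × 0.4956 = 4.804 + 0.8525 = 5.656 mg/L.
DO = C_s − D = 8.50 − 5.656 = 2.844 mg/L.

DO ≈ 2.84 mg/L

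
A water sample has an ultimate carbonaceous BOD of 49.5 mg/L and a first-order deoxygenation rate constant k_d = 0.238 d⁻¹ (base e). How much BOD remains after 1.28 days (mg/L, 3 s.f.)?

L ≈ 36.5 mg/L

L_t = L₀ e^(−k_d t) = 49.5 × e^(−0.238×1.28) = 49.5 × 0.7374 = 36.50 mg/L.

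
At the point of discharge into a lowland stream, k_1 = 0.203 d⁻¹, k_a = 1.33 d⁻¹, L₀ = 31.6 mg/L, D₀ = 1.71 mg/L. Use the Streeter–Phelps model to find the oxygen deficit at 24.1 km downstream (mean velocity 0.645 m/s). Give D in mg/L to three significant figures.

D ≈ 2.97 mg/L

Travel time t = x/v = 24.1 km / (0.645 m/s) = 24100 m / 0.645 m/s = 37360 s = 0.4325 d.
k_1 L₀/(k_a−k_1) = 0.203×31.6/(1.33−0.203) = 6.415/1.127 = 5.692 mg/L.
e^(−k_1 t) = e^(−0.203×0.4325) = 0.9160; e^(−k_a t) = e^(−1.33×0.4325) = 0.5626.
D = 5.692 × (0.9160 − 0.5626) + 1.71 × 0.5626 = 2.011 + 0.9621 = 2.973 mg/L.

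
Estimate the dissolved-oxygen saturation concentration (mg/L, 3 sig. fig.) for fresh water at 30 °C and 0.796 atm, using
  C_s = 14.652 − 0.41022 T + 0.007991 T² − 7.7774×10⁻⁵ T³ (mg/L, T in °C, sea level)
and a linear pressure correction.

C_s ≈ 5.92 mg/L

At sea level: C_s = 14.652 − 0.41022×30 + 0.007991×30² − 7.7774×10⁻⁵×30³ = 7.437 mg/L.
Pressure correction: C_s' = 7.437 × 0.796 = 5.920 mg/L.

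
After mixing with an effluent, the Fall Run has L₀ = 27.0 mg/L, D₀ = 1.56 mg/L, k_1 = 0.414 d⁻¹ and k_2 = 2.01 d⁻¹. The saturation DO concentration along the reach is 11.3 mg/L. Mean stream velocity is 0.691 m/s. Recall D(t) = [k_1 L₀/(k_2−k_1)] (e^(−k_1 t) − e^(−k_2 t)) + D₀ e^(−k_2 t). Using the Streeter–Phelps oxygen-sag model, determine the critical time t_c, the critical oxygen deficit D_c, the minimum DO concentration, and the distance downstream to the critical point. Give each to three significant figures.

At the critical point dD/dt = 0, so k_1 L₀ e^(−k_1 t) = k_2 D. Substituting D(t) from the Streeter–Phelps equation and solving for t gives
t_c = ln[(k_2/k_1)(1 − D₀(k_2−k_1)/(k_1 L₀))] / (k_2−k_1).
Here k_2−k_1 = 1.596 d⁻¹ and 1 − D₀(k_2−k_1)/(k_1 L₀) = 1 − 1.56×1.596/(0.414×27.0) = 0.7773, so
t_c = ln(4.855 × 0.7773) / 1.596 = 1.328 / 1.596 = 0.8321 d.
L(t_c) = L₀ e^(−k_1 t_c) = 27.0 × 0.7086 = 19.13 mg/L, and at the critical point k_2 D_c = k_1 L, so D_c = (0.414/2.01) × 19.13 = 3.941 mg/L.
Minimum DO = C_s − D_c = 11.3 − 3.941 = 7.359 mg/L.
x_c = v t_c = 0.691 m/s × 0.8321 d × 86400 s/d = 49680 m ≈ 49.7 km.

t_c ≈ 0.832 d; D_c ≈ 3.94 mg/L; min DO ≈ 7.36 mg/L; x_c ≈ 49.7 km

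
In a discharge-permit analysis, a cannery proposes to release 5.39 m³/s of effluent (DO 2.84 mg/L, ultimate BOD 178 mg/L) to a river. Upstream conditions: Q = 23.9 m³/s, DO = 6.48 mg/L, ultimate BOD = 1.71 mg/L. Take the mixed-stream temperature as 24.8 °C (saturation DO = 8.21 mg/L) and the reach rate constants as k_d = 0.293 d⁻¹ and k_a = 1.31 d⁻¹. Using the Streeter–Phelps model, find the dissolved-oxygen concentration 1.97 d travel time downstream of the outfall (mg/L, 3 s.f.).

DO ≈ 3.25 mg/L

Mixed DO = (23.9×6.48 + 5.39×2.84)/(23.9+5.39) = 170.2/29.29 = 5.810 mg/L.
Mixed L₀ = (23.9×1.71 + 5.39×178)/(29.29) = 1000/29.29 = 34.15 mg/L.
Initial deficit D₀ = C_s − DO₀ = 8.21 − 5.810 = 2.400 mg/L.
D(1.97) = [0.293×34.15/(1.31−0.293)](e^(−0.293×1.97) − e^(−1.31×1.97)) + 2.400 e^(−1.31×1.97)
= 9.839 × (0.5615 − 0.07572) + 2.400 × 0.07572 = 4.961 mg/L.
DO = 8.21 − 4.961 = 3.249 mg/L.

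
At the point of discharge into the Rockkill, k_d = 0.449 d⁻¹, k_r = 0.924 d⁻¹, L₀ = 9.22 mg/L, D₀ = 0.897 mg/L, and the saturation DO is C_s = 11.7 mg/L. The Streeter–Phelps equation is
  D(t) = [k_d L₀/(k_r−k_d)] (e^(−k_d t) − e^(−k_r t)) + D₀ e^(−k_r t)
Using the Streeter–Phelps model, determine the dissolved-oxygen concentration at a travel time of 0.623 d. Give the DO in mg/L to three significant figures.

k_d L₀/(k_r−k_d) = 0.449×9.22/(0.924−0.449) = 4.140/0.4750 = 8.715 mg/L.
e^(−k_d t) = e^(−0.449×0.6230) = 0.7560; e^(−k_r t) = e^(−0.924×0.6230) = 0.5623.
D = 8.715 × (0.7560 − 0.5623) + 0.897 × 0.5623 = 1.688 + 0.5044 = 2.192 mg/L.
DO = C_s − D = 11.7 − 2.192 = 9.508 mg/L.

DO ≈ 9.51 mg/L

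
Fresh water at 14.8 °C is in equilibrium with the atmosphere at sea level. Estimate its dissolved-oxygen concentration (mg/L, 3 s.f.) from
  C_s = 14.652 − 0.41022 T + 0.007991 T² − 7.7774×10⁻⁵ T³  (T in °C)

C_s ≈ 10.1 mg/L

C_s = 14.652 − 0.41022×14.8 + 0.007991×14.8² − 7.7774×10⁻⁵×14.8³ = 10.08 mg/L.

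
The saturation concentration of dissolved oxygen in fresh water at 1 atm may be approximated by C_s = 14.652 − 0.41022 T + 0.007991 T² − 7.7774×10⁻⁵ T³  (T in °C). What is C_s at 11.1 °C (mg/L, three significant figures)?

C_s = 14.652 − 0.41022×11.1 + 0.007991×11.1² − 7.7774×10⁻⁵×11.1³ = 10.98 mg/L.

C_s ≈ 11.0 mg/L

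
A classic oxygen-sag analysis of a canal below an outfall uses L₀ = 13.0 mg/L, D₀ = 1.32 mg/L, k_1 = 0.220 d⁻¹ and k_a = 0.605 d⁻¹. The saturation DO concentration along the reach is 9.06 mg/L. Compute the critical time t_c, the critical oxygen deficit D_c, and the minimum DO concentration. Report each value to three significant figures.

t_c ≈ 2.12 d; D_c ≈ 2.97 mg/L; min DO ≈ 6.09 mg/L

t_c = [1/(k_a−k_1)] ln[(k_a/k_1)(1 − D₀(k_a−k_1)/(k_1 L₀))]
= [1/(0.605−0.220)] ln[(0.605/0.220)(1 − 1.32×0.3850/(0.220×13.0))]
= (1/0.3850) ln[2.750 × 0.8223] = 2.597 × ln(2.261) = 2.597 × 0.8160 = 2.119 d.
L(t_c) = L₀ e^(−k_1 t_c) = 13.0 × 0.6273 = 8.155 mg/L, and at the critical point k_a D_c = k_1 L, so D_c = (0.220/0.605) × 8.155 = 2.966 mg/L.
Minimum DO = C_s − D_c = 9.06 − 2.966 = 6.094 mg/L.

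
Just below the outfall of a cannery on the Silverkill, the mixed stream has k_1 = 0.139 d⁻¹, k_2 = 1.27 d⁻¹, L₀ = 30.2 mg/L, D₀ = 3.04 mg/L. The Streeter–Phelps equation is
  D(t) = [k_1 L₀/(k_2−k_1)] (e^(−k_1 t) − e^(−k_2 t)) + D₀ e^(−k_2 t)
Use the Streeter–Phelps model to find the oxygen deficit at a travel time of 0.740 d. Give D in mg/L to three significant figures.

k_1 L₀/(k_2−k_1) = 0.139×30.2/(1.27−0.139) = 4.198/1.131 = 3.712 mg/L.
e^(−k_1 t) = e^(−0.139×0.7400) = 0.9023; e^(−k_2 t) = e^(−1.27×0.7400) = 0.3907.
D = 3.712 × (0.9023 − 0.3907) + 3.04 × 0.3907 = 1.899 + 1.188 = 3.086 mg/L.

D ≈ 3.09 mg/L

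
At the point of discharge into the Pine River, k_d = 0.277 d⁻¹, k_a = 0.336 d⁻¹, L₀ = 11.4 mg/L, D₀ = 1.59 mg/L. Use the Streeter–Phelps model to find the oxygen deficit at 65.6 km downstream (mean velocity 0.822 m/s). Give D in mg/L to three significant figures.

D ≈ 3.36 mg/L

Travel time t = x/v = 65.6 km / (0.822 m/s) = 65600 m / 0.822 m/s = 79810 s = 0.9237 d.
k_d L₀/(k_a−k_d) = 0.277×11.4/(0.336−0.277) = 3.158/0.05900 = 53.52 mg/L.
e^(−k_d t) = e^(−0.277×0.9237) = 0.7743; e^(−k_a t) = e^(−0.336×0.9237) = 0.7332.
D = 53.52 × (0.7743 − 0.7332) + 1.59 × 0.7332 = 2.198 + 1.166 = 3.364 mg/L.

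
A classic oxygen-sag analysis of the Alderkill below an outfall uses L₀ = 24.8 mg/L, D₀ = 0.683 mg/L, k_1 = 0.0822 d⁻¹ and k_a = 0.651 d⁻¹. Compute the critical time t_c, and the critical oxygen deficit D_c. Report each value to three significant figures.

t_c ≈ 3.27 d; D_c ≈ 2.39 mg/L

At the critical point dD/dt = 0, so k_1 L₀ e^(−k_1 t) = k_a D. Substituting D(t) from the Streeter–Phelps equation and solving for t gives
t_c = ln[(k_a/k_1)(1 − D₀(k_a−k_1)/(k_1 L₀))] / (k_a−k_1).
Here k_a−k_1 = 0.5688 d⁻¹ and 1 − D₀(k_a−k_1)/(k_1 L₀) = 1 − 0.683×0.5688/(0.0822×24.8) = 0.8094, so
t_c = ln(7.920 × 0.8094) / 0.5688 = 1.858 / 0.5688 = 3.266 d.
D_c = (k_1/k_a) L₀ e^(−k_1 t_c) = (0.0822/0.651) × 24.8 × e^(−0.0822×3.266) = 0.1263 × 24.8 × 0.7645 = 2.394 mg/L.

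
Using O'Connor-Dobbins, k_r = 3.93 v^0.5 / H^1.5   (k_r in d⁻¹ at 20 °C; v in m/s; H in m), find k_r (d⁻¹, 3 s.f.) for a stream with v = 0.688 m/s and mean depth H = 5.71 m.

k_r = 3.93 × 0.688^0.5 / 5.71^1.5 = 3.93 × 0.8295 / 13.64 = 0.2389 d⁻¹.

k_r ≈ 0.239 d⁻¹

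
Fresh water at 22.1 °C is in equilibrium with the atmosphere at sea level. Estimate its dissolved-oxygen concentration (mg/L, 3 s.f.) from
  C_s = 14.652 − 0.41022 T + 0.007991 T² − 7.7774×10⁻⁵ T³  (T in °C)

C_s ≈ 8.65 mg/L

C_s = 14.652 − 0.41022×22.1 + 0.007991×22.1² − 7.7774×10⁻⁵×22.1³ = 8.650 mg/L.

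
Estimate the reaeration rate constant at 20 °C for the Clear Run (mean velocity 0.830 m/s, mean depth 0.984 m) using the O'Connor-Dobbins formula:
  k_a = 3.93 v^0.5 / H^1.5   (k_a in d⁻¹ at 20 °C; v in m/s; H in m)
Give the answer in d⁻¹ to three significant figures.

k_a = 3.93 × 0.830^0.5 / 0.984^1.5 = 3.93 × 0.9110 / 0.9761 = 3.668 d⁻¹.

k_a ≈ 3.67 d⁻¹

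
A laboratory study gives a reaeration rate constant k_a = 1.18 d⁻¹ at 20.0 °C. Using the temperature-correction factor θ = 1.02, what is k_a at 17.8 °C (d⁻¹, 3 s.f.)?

k_a(T₂) = k_a(T₁) · θ^(T₂−T₁) = 1.18 × 1.02^(17.8−20.0)
= 1.18 × 1.02^-2.20 = 1.18 × 0.9574 = 1.130 d⁻¹.

k_a ≈ 1.13 d⁻¹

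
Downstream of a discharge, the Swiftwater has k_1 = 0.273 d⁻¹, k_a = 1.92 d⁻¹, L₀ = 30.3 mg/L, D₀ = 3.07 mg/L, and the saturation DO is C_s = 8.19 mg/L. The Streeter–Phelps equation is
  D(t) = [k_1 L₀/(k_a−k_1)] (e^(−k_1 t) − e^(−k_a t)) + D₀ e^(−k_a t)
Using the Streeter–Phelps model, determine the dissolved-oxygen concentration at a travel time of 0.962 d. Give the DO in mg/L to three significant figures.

DO ≈ 4.64 mg/L

k_1 L₀/(k_a−k_1) = 0.273×30.3/(1.92−0.273) = 8.272/1.647 = 5.022 mg/L.
e^(−k_1 t) = e^(−0.273×0.9620) = 0.7690; e^(−k_a t) = e^(−1.92×0.9620) = 0.1577.
D = 5.022 × (0.7690 − 0.1577) + 3.07 × 0.1577 = 3.070 + 0.4841 = 3.554 mg/L.
DO = C_s − D = 8.19 − 3.554 = 4.636 mg/L.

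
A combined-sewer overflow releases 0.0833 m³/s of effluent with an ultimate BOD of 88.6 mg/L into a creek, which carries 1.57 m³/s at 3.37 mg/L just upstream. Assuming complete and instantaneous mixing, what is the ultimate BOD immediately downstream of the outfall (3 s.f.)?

Flow-weighted mixing: C = (Q_r C_r + Q_w C_w)/(Q_r + Q_w)
= (1.57×3.37 + 0.0833×88.6)/(1.57 + 0.0833) = 12.67/1.653 = 7.664 mg/L.

7.66 mg/L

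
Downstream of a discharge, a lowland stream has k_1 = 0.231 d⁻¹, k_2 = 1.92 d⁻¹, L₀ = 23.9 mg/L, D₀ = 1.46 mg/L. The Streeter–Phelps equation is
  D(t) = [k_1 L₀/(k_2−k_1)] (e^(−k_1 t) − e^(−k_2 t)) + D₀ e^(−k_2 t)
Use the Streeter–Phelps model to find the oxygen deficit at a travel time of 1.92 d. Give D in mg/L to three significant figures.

D ≈ 2.05 mg/L

k_1 L₀/(k_2−k_1) = 0.231×23.9/(1.92−0.231) = 5.521/1.689 = 3.269 mg/L.
e^(−k_1 t) = e^(−0.231×1.920) = 0.6418; e^(−k_2 t) = e^(−1.92×1.920) = 0.02506.
D = 3.269 × (0.6418 − 0.02506) + 1.46 × 0.02506 = 2.016 + 0.03659 = 2.052 mg/L.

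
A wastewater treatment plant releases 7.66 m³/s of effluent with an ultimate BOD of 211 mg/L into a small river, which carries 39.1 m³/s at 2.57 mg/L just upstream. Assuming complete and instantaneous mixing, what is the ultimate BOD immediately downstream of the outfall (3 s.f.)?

Flow-weighted mixing: C = (Q_r C_r + Q_w C_w)/(Q_r + Q_w)
= (39.1×2.57 + 7.66×211)/(39.1 + 7.66) = 1717/46.76 = 36.71 mg/L.

36.7 mg/L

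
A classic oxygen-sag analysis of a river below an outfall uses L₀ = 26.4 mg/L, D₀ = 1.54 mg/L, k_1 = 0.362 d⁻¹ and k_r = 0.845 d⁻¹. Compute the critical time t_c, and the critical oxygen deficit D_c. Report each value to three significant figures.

t_c = [1/(k_r−k_1)] ln[(k_r/k_1)(1 − D₀(k_r−k_1)/(k_1 L₀))]
= [1/(0.845−0.362)] ln[(0.845/0.362)(1 − 1.54×0.4830/(0.362×26.4))]
= (1/0.4830) ln[2.334 × 0.9222] = 2.070 × ln(2.153) = 2.070 × 0.7667 = 1.587 d.
L(t_c) = L₀ e^(−k_1 t_c) = 26.4 × 0.5629 = 14.86 mg/L, and at the critical point k_r D_c = k_1 L, so D_c = (0.362/0.845) × 14.86 = 6.367 mg/L.

t_c ≈ 1.59 d; D_c ≈ 6.37 mg/L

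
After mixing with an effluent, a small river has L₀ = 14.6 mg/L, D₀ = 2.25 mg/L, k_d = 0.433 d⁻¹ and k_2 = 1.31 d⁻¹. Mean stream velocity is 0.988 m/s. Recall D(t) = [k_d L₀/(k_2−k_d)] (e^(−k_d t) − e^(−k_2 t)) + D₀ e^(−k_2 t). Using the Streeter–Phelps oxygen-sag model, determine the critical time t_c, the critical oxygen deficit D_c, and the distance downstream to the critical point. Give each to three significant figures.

At the critical point dD/dt = 0, so k_d L₀ e^(−k_d t) = k_2 D. Substituting D(t) from the Streeter–Phelps equation and solving for t gives
t_c = ln[(k_2/k_d)(1 − D₀(k_2−k_d)/(k_d L₀))] / (k_2−k_d).
Here k_2−k_d = 0.8770 d⁻¹ and 1 − D₀(k_2−k_d)/(k_d L₀) = 1 − 2.25×0.8770/(0.433×14.6) = 0.6879, so
t_c = ln(3.025 × 0.6879) / 0.8770 = 0.7329 / 0.8770 = 0.8357 d.
L(t_c) = L₀ e^(−k_d t_c) = 14.6 × 0.6964 = 10.17 mg/L, and at the critical point k_2 D_c = k_d L, so D_c = (0.433/1.31) × 10.17 = 3.361 mg/L.
x_c = v t_c = 0.988 m/s × 0.8357 d × 86400 s/d = 71340 m ≈ 71.3 km.

t_c ≈ 0.836 d; D_c ≈ 3.36 mg/L; x_c ≈ 71.3 km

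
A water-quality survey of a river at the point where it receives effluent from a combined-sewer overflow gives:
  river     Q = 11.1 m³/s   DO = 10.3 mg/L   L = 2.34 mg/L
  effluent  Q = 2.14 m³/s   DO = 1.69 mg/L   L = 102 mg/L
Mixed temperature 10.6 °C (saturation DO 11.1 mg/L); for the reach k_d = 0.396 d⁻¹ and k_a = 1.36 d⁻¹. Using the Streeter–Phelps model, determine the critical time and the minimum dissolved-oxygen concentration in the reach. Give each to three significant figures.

t_c ≈ 0.926 d; minimum DO ≈ 7.38 mg/L

Mixed DO = (11.1×10.3 + 2.14×1.69)/(11.1+2.14) = 117.9/13.24 = 8.908 mg/L.
Mixed L₀ = (11.1×2.34 + 2.14×102)/(13.24) = 244.3/13.24 = 18.45 mg/L.
Initial deficit D₀ = C_s − DO₀ = 11.1 − 8.908 = 2.192 mg/L.
t_c = (1/0.9640) ln[(1.36/0.396)(1 − 2.192×0.9640/(0.396×18.45))] = 1.037 × ln(2.441) = 0.9258 d.
D_c = (0.396/1.36) × 18.45 × e^(−0.396×0.9258) = 0.2912 × 18.45 × 0.6931 = 3.723 mg/L.
Minimum DO = 11.1 − 3.723 = 7.377 mg/L.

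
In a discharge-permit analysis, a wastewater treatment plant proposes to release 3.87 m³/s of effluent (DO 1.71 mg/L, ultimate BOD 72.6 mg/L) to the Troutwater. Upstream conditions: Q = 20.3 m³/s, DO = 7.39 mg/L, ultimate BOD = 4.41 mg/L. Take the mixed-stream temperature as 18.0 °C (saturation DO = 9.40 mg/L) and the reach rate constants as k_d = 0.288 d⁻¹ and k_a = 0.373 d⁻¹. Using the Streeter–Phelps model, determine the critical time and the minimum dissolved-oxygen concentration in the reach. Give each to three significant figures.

Mixed DO = (20.3×7.39 + 3.87×1.71)/(20.3+3.87) = 156.6/24.17 = 6.481 mg/L.
Mixed L₀ = (20.3×4.41 + 3.87×72.6)/(24.17) = 370.5/24.17 = 15.33 mg/L.
Initial deficit D₀ = C_s − DO₀ = 9.40 − 6.481 = 2.919 mg/L.
t_c = (1/0.08500) ln[(0.373/0.288)(1 − 2.919×0.08500/(0.288×15.33))] = 11.76 × ln(1.222) = 2.362 d.
D_c = (0.288/0.373) × 15.33 × e^(−0.288×2.362) = 0.7721 × 15.33 × 0.5065 = 5.995 mg/L.
Minimum DO = 9.40 − 5.995 = 3.405 mg/L.

t_c ≈ 2.36 d; minimum DO ≈ 3.41 mg/L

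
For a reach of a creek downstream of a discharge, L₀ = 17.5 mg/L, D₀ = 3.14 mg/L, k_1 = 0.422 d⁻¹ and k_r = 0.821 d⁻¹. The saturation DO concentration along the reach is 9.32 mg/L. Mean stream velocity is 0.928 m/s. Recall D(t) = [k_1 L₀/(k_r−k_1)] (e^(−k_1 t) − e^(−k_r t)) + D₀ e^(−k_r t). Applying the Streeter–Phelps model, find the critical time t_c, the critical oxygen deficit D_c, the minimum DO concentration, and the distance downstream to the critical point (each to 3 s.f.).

At the critical point dD/dt = 0, so k_1 L₀ e^(−k_1 t) = k_r D. Substituting D(t) from the Streeter–Phelps equation and solving for t gives
t_c = ln[(k_r/k_1)(1 − D₀(k_r−k_1)/(k_1 L₀))] / (k_r−k_1).
Here k_r−k_1 = 0.3990 d⁻¹ and 1 − D₀(k_r−k_1)/(k_1 L₀) = 1 − 3.14×0.3990/(0.422×17.5) = 0.8304, so
t_c = ln(1.945 × 0.8304) / 0.3990 = 0.4796 / 0.3990 = 1.202 d.
D_c = (k_1/k_r) L₀ e^(−k_1 t_c) = (0.422/0.821) × 17.5 × e^(−0.422×1.202) = 0.5140 × 17.5 × 0.6021 = 5.416 mg/L.
Minimum DO = C_s − D_c = 9.32 − 5.416 = 3.904 mg/L.
x_c = v t_c = 0.928 m/s × 1.202 d × 86400 s/d = 96380 m ≈ 96.4 km.

t_c ≈ 1.20 d; D_c ≈ 5.42 mg/L; min DO ≈ 3.90 mg/L; x_c ≈ 96.4 km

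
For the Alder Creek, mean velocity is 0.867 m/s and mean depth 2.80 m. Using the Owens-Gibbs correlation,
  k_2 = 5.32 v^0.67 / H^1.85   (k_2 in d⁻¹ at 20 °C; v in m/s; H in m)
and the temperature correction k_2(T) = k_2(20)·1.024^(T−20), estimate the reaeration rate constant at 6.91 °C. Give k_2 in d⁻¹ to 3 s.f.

k_2 ≈ 0.528 d⁻¹

k_2(20) = 5.32 × 0.867^0.67 / 2.80^1.85 = 5.32 × 0.9088 / 6.718 = 0.7197 d⁻¹.
k_2(6.91) = 0.7197 × 1.024^(6.91−20) = 0.7197 × 0.7331 = 0.5276 d⁻¹.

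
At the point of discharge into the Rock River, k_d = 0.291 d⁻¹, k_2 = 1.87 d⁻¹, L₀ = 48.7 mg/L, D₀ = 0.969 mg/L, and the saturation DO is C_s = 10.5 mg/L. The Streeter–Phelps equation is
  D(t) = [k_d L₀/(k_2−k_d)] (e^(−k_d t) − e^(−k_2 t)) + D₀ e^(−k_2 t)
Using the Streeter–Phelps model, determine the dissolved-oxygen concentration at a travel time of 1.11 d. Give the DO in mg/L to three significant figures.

k_d L₀/(k_2−k_d) = 0.291×48.7/(1.87−0.291) = 14.17/1.579 = 8.975 mg/L.
e^(−k_d t) = e^(−0.291×1.110) = 0.7240; e^(−k_2 t) = e^(−1.87×1.110) = 0.1255.
D = 8.975 × (0.7240 − 0.1255) + 0.969 × 0.1255 = 5.372 + 0.1216 = 5.493 mg/L.
DO = C_s − D = 10.5 − 5.493 = 5.007 mg/L.

DO ≈ 5.01 mg/L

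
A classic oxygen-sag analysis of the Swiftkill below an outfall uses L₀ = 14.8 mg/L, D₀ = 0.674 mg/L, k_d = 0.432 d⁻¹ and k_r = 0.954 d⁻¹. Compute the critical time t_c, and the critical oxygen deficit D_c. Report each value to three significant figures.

At the critical point dD/dt = 0, so k_d L₀ e^(−k_d t) = k_r D. Substituting D(t) from the Streeter–Phelps equation and solving for t gives
t_c = ln[(k_r/k_d)(1 − D₀(k_r−k_d)/(k_d L₀))] / (k_r−k_d).
Here k_r−k_d = 0.5220 d⁻¹ and 1 − D₀(k_r−k_d)/(k_d L₀) = 1 − 0.674×0.5220/(0.432×14.8) = 0.9450, so
t_c = ln(2.208 × 0.9450) / 0.5220 = 0.7356 / 0.5220 = 1.409 d.
D_c = (k_d/k_r) L₀ e^(−k_d t_c) = (0.432/0.954) × 14.8 × e^(−0.432×1.409) = 0.4528 × 14.8 × 0.5440 = 3.646 mg/L.

t_c ≈ 1.41 d; D_c ≈ 3.65 mg/L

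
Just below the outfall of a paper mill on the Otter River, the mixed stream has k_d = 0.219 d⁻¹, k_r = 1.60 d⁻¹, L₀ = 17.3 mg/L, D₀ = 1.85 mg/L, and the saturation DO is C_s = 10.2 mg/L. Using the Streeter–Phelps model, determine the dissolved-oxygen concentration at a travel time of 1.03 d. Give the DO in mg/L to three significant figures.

k_d L₀/(k_r−k_d) = 0.219×17.3/(1.60−0.219) = 3.789/1.381 = 2.743 mg/L.
e^(−k_d t) = e^(−0.219×1.030) = 0.7981; e^(−k_r t) = e^(−1.60×1.030) = 0.1924.
D = 2.743 × (0.7981 − 0.1924) + 1.85 × 0.1924 = 1.662 + 0.3560 = 2.018 mg/L.
DO = C_s − D = 10.2 − 2.018 = 8.182 mg/L.

DO ≈ 8.18 mg/L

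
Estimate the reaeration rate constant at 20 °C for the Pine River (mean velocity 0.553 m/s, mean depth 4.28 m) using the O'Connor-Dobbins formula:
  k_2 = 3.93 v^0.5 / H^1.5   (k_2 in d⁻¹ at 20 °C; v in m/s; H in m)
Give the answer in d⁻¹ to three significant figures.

k_2 = 3.93 × 0.553^0.5 / 4.28^1.5 = 3.93 × 0.7436 / 8.855 = 0.3301 d⁻¹.

k_2 ≈ 0.330 d⁻¹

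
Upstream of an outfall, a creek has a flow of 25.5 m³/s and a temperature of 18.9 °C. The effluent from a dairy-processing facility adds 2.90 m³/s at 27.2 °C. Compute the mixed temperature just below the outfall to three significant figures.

Flow-weighted mixing: C = (Q_r C_r + Q_w C_w)/(Q_r + Q_w)
= (25.5×18.9 + 2.90×27.2)/(25.5 + 2.90) = 560.8/28.40 = 19.75 °C.

19.7 °C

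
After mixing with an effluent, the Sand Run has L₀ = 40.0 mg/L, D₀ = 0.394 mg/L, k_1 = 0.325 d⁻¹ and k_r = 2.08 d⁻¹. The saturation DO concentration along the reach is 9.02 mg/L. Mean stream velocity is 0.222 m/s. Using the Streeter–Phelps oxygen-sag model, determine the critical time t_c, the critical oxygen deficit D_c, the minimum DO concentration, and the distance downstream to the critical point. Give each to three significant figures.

t_c = [1/(k_r−k_1)] ln[(k_r/k_1)(1 − D₀(k_r−k_1)/(k_1 L₀))]
= [1/(2.08−0.325)] ln[(2.08/0.325)(1 − 0.394×1.755/(0.325×40.0))]
= (1/1.755) ln[6.400 × 0.9468] = 0.5698 × ln(6.060) = 0.5698 × 1.802 = 1.027 d.
D_c = (k_1/k_r) L₀ e^(−k_1 t_c) = (0.325/2.08) × 40.0 × e^(−0.325×1.027) = 0.1562 × 40.0 × 0.7163 = 4.477 mg/L.
Minimum DO = C_s − D_c = 9.02 − 4.477 = 4.543 mg/L.
x_c = v t_c = 0.222 m/s × 1.027 d × 86400 s/d = 19690 m ≈ 19.7 km.

t_c ≈ 1.03 d; D_c ≈ 4.48 mg/L; min DO ≈ 4.54 mg/L; x_c ≈ 19.7 km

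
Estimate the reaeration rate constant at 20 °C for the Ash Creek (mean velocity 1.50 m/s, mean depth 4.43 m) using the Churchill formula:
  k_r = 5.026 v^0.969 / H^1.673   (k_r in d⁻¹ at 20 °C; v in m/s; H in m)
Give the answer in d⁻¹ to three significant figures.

k_r = 5.026 × 1.50^0.969 / 4.43^1.673 = 5.026 × 1.481 / 12.06 = 0.6172 d⁻¹.

k_r ≈ 0.617 d⁻¹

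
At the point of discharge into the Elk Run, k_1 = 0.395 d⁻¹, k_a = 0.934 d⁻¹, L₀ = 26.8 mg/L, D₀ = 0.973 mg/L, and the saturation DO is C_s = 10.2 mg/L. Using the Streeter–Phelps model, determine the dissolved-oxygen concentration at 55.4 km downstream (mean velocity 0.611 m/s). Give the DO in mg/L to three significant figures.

Travel time t = x/v = 55.4 km / (0.611 m/s) = 55400 m / 0.611 m/s = 90670 s = 1.049 d.
k_1 L₀/(k_a−k_1) = 0.395×26.8/(0.934−0.395) = 10.59/0.5390 = 19.64 mg/L.
e^(−k_1 t) = e^(−0.395×1.049) = 0.6607; e^(−k_a t) = e^(−0.934×1.049) = 0.3752.
D = 19.64 × (0.6607 − 0.3752) + 0.973 × 0.3752 = 5.605 + 0.3651 = 5.971 mg/L.
DO = C_s − D = 10.2 − 5.971 = 4.229 mg/L.

DO ≈ 4.23 mg/L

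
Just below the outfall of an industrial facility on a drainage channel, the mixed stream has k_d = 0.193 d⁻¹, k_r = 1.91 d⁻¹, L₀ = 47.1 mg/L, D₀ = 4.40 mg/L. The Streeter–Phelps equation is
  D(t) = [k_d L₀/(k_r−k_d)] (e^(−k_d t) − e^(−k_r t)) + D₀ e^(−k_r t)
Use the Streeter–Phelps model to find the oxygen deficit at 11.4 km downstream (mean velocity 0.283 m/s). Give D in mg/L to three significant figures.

Travel time t = x/v = 11.4 km / (0.283 m/s) = 11400 m / 0.283 m/s = 40280 s = 0.4662 d.
k_d L₀/(k_r−k_d) = 0.193×47.1/(1.91−0.193) = 9.090/1.717 = 5.294 mg/L.
e^(−k_d t) = e^(−0.193×0.4662) = 0.9139; e^(−k_r t) = e^(−1.91×0.4662) = 0.4104.
D = 5.294 × (0.9139 − 0.4104) + 4.40 × 0.4104 = 2.666 + 1.806 = 4.472 mg/L.

D ≈ 4.47 mg/L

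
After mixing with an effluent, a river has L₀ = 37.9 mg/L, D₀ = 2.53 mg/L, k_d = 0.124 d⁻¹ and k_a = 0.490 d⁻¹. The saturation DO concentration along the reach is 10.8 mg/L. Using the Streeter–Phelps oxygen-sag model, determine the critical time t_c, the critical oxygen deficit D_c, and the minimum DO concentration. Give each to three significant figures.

With k_a/k_d = 3.952 and 1 − D₀(k_a−k_d)/(k_d L₀) = 0.8030,
t_c = ln(3.952 × 0.8030) / (0.490 − 0.124) = ln(3.173) / 0.3660 = 1.155/0.3660 = 3.155 d.
D_c = (k_d/k_a) L₀ e^(−k_d t_c) = (0.124/0.490) × 37.9 × e^(−0.124×3.155) = 0.2531 × 37.9 × 0.6762 = 6.486 mg/L.
Minimum DO = C_s − D_c = 10.8 − 6.486 = 4.314 mg/L.

t_c ≈ 3.15 d; D_c ≈ 6.49 mg/L; min DO ≈ 4.31 mg/L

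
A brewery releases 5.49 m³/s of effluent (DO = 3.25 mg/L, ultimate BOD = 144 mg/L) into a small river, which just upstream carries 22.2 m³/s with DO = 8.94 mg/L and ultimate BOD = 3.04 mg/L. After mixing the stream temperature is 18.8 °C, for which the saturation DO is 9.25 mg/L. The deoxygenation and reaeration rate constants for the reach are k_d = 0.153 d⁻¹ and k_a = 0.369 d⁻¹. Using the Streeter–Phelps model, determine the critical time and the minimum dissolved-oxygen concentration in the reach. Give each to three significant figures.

Mixed DO = (22.2×8.94 + 5.49×3.25)/(22.2+5.49) = 216.3/27.69 = 7.812 mg/L.
Mixed L₀ = (22.2×3.04 + 5.49×144)/(27.69) = 858.0/27.69 = 30.99 mg/L.
Initial deficit D₀ = C_s − DO₀ = 9.25 − 7.812 = 1.438 mg/L.
t_c = (1/0.2160) ln[(0.369/0.153)(1 − 1.438×0.2160/(0.153×30.99))] = 4.630 × ln(2.254) = 3.762 d.
D_c = (0.153/0.369) × 30.99 × e^(−0.153×3.762) = 0.4146 × 30.99 × 0.5624 = 7.226 mg/L.
Minimum DO = 9.25 − 7.226 = 2.024 mg/L.

t_c ≈ 3.76 d; minimum DO ≈ 2.02 mg/L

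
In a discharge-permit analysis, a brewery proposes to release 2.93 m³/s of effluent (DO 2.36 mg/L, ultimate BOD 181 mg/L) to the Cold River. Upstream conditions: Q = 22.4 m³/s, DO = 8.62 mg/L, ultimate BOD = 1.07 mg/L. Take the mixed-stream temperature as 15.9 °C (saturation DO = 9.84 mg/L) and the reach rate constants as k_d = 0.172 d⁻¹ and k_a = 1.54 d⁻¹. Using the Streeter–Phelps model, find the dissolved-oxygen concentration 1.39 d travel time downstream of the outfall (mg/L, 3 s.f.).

Mixed DO = (22.4×8.62 + 2.93×2.36)/(22.4+2.93) = 200.0/25.33 = 7.896 mg/L.
Mixed L₀ = (22.4×1.07 + 2.93×181)/(25.33) = 554.3/25.33 = 21.88 mg/L.
Initial deficit D₀ = C_s − DO₀ = 9.84 − 7.896 = 1.944 mg/L.
D(1.39) = [0.172×21.88/(1.54−0.172)](e^(−0.172×1.39) − e^(−1.54×1.39)) + 1.944 e^(−1.54×1.39)
= 2.751 × (0.7874 − 0.1176) + 1.944 × 0.1176 = 2.071 mg/L.
DO = 9.84 − 2.071 = 7.769 mg/L.

DO ≈ 7.77 mg/L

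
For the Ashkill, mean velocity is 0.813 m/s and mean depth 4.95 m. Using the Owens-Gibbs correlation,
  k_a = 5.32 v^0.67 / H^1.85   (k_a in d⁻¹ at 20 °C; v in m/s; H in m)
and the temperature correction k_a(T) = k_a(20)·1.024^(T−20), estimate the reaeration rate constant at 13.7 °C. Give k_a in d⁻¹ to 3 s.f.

k_a(20) = 5.32 × 0.813^0.67 / 4.95^1.85 = 5.32 × 0.8705 / 19.28 = 0.2402 d⁻¹.
k_a(13.7) = 0.2402 × 1.024^(13.7−20) = 0.2402 × 0.8612 = 0.2069 d⁻¹.

k_a ≈ 0.207 d⁻¹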